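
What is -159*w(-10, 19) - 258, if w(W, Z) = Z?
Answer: -3279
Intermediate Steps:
-159*w(-10, 19) - 258 = -159*19 - 258 = -3021 - 258 = -3279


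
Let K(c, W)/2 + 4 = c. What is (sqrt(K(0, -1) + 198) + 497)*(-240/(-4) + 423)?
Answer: 240051 + 483*sqrt(190) ≈ 2.4671e+5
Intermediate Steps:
K(c, W) = -8 + 2*c
(sqrt(K(0, -1) + 198) + 497)*(-240/(-4) + 423) = (sqrt((-8 + 2*0) + 198) + 497)*(-240/(-4) + 423) = (sqrt((-8 + 0) + 198) + 497)*(-240*(-1/4) + 423) = (sqrt(-8 + 198) + 497)*(60 + 423) = (sqrt(190) + 497)*483 = (497 + sqrt(190))*483 = 240051 + 483*sqrt(190)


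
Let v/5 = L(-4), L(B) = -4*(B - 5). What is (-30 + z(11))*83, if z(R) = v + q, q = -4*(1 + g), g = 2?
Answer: 11454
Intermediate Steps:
q = -12 (q = -4*(1 + 2) = -4*3 = -12)
L(B) = 20 - 4*B (L(B) = -4*(-5 + B) = 20 - 4*B)
v = 180 (v = 5*(20 - 4*(-4)) = 5*(20 + 16) = 5*36 = 180)
z(R) = 168 (z(R) = 180 - 12 = 168)
(-30 + z(11))*83 = (-30 + 168)*83 = 138*83 = 11454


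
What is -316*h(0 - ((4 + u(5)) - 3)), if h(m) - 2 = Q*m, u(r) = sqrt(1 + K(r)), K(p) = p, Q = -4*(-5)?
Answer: 5688 + 6320*sqrt(6) ≈ 21169.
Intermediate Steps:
Q = 20
u(r) = sqrt(1 + r)
h(m) = 2 + 20*m
-316*h(0 - ((4 + u(5)) - 3)) = -316*(2 + 20*(0 - ((4 + sqrt(1 + 5)) - 3))) = -316*(2 + 20*(0 - ((4 + sqrt(6)) - 3))) = -316*(2 + 20*(0 - (1 + sqrt(6)))) = -316*(2 + 20*(0 + (-1 - sqrt(6)))) = -316*(2 + 20*(-1 - sqrt(6))) = -316*(2 + (-20 - 20*sqrt(6))) = -316*(-18 - 20*sqrt(6)) = 5688 + 6320*sqrt(6)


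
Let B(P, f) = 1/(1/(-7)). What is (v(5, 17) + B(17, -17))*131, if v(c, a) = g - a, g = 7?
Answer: -2227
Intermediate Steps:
v(c, a) = 7 - a
B(P, f) = -7 (B(P, f) = 1/(-⅐) = -7)
(v(5, 17) + B(17, -17))*131 = ((7 - 1*17) - 7)*131 = ((7 - 17) - 7)*131 = (-10 - 7)*131 = -17*131 = -2227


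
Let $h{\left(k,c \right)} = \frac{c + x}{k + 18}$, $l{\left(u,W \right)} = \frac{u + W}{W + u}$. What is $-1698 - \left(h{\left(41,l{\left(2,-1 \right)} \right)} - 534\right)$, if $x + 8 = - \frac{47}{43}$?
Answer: $- \frac{2952720}{2537} \approx -1163.9$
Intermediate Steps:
$x = - \frac{391}{43}$ ($x = -8 - \frac{47}{43} = - \frac{391}{43} \approx -9.093$)
$l{\left(u,W \right)} = 1$ ($l{\left(u,W \right)} = \frac{W + u}{W + u} = 1$)
$h{\left(k,c \right)} = \frac{- \frac{391}{43} + c}{18 + k}$ ($h{\left(k,c \right)} = \frac{c - \frac{391}{43}}{k + 18} = \frac{- \frac{391}{43} + c}{18 + k}$)
$-1698 - \left(h{\left(41,l{\left(2,-1 \right)} \right)} - 534\right) = -1698 - \left(\frac{- \frac{391}{43} + 1}{18 + 41} - 534\right) = -1698 - \left(\frac{1}{59} \left(- \frac{348}{43}\right) - 534\right) = -1698 - \left(- \frac{348}{2537} - 534\right) = -1698 - - \frac{1355106}{2537} = -1698 + \frac{1355106}{2537} = - \frac{2952720}{2537}$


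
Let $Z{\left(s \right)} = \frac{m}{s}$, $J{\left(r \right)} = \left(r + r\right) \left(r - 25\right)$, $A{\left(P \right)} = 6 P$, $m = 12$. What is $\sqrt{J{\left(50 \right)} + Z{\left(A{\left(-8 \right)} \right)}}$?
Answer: $\frac{3 \sqrt{1111}}{2} \approx 49.997$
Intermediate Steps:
$J{\left(r \right)} = 2 r \left(-25 + r\right)$
$Z{\left(s \right)} = \frac{12}{s}$
$\sqrt{J{\left(50 \right)} + Z{\left(A{\left(-8 \right)} \right)}} = \sqrt{2 \cdot 50 \left(-25 + 50\right) + \frac{12}{6 \left(-8\right)}} = \sqrt{2 \cdot 50 \cdot 25 + \frac{12}{-48}} = \sqrt{2500 + 12 \left(- \frac{1}{48}\right)} = \sqrt{2500 - \frac{1}{4}} = \sqrt{\frac{9999}{4}} = \frac{3 \sqrt{1111}}{2}$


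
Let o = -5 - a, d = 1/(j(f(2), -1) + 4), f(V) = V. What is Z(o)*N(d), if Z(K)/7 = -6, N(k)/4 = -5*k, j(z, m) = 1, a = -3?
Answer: 168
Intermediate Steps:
d = 1/5 (d = 1/(1 + 4) = 1/5 ≈ 0.20000)
N(k) = -20*k (N(k) = 4*(-5*k) = -20*k)
o = -2 (o = -5 - 1*(-3) = -5 + 3 = -2)
Z(K) = -42 (Z(K) = 7*(-6) = -42)
Z(o)*N(d) = -(-840)/5 = -42*(-4) = 168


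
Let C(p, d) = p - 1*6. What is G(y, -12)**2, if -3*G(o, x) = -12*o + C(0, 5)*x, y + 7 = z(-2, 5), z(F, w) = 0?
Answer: 2704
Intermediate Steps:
C(p, d) = -6 + p (C(p, d) = p - 6 = -6 + p)
y = -7 (y = -7 + 0 = -7)
G(o, x) = 2*x + 4*o (G(o, x) = -(-12*o + (-6 + 0)*x)/3 = -(-12*o - 6*x)/3 = 2*x + 4*o)
G(y, -12)**2 = (2*(-12) + 4*(-7))**2 = (-24 - 28)**2 = (-52)**2 = 2704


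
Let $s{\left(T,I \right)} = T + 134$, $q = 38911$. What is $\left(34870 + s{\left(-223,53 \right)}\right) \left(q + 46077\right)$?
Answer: $2955967628$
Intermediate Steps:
$s{\left(T,I \right)} = 134 + T$
$\left(34870 + s{\left(-223,53 \right)}\right) \left(q + 46077\right) = \left(34870 + \left(134 - 223\right)\right) \left(38911 + 46077\right) = \left(34870 - 89\right) 84988 = 34781 \cdot 84988 = 2955967628$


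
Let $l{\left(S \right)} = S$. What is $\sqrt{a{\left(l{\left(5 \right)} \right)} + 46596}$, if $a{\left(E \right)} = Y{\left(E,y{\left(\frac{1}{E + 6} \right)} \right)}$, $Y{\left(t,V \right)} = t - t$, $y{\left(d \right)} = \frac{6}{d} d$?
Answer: $2 \sqrt{11649} \approx 215.86$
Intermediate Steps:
$y{\left(d \right)} = 6$
$Y{\left(t,V \right)} = 0$
$a{\left(E \right)} = 0$
$\sqrt{a{\left(l{\left(5 \right)} \right)} + 46596} = \sqrt{0 + 46596} = \sqrt{46596} = 2 \sqrt{11649}$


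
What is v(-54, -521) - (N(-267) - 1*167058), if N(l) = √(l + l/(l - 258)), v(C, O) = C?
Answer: 167004 - 2*I*√81613/35 ≈ 1.67e+5 - 16.325*I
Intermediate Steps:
N(l) = √(l + l/(-258 + l))
v(-54, -521) - (N(-267) - 1*167058) = -54 - (√(-267*(-257 - 267)/(-258 - 267)) - 1*167058) = -54 - (√(-267*(-524)/(-525)) - 167058) = -54 - (√(-267*(-1/525)*(-524)) - 167058) = -54 - (√(-46636/175) - 167058) = -54 - (2*I*√81613/35 - 167058) = -54 - (-167058 + 2*I*√81613/35) = -54 + (167058 - 2*I*√81613/35) = 167004 - 2*I*√81613/35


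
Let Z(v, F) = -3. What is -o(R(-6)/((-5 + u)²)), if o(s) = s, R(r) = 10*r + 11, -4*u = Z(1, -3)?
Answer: 784/289 ≈ 2.7128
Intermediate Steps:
u = ¾ (u = -¼*(-3) = ¾ ≈ 0.75000)
R(r) = 11 + 10*r
-o(R(-6)/((-5 + u)²)) = -(11 + 10*(-6))/((-5 + ¾)²) = -(11 - 60)/((-17/4)²) = -(-49)/289/16 = -(-49)*16/289 = -1*(-784/289) = 784/289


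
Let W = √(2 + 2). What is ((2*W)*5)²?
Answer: 400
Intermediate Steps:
W = 2 (W = √4 = 2)
((2*W)*5)² = ((2*2)*5)² = (4*5)² = 20² = 400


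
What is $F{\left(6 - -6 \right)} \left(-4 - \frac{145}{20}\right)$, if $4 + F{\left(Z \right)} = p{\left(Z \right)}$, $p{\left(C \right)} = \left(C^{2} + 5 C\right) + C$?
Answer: $-2385$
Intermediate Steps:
$p{\left(C \right)} = C^{2} + 6 C$
$F{\left(Z \right)} = -4 + Z \left(6 + Z\right)$
$F{\left(6 - -6 \right)} \left(-4 - \frac{145}{20}\right) = \left(-4 + \left(6 - -6\right) \left(6 + \left(6 - -6\right)\right)\right) \left(-4 - \frac{145}{20}\right) = \left(-4 + \left(6 + 6\right) \left(6 + \left(6 + 6\right)\right)\right) \left(-4 - \frac{29}{4}\right) = \left(-4 + 12 \left(6 + 12\right)\right) \left(-4 - \frac{29}{4}\right) = \left(-4 + 12 \cdot 18\right) \left(- \frac{45}{4}\right) = \left(-4 + 216\right) \left(- \frac{45}{4}\right) = 212 \left(- \frac{45}{4}\right) = -2385$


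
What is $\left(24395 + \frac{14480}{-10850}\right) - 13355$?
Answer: $\frac{11976952}{1085} \approx 11039.0$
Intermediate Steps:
$\left(24395 + \frac{14480}{-10850}\right) - 13355 = \left(24395 + 14480 \left(- \frac{1}{10850}\right)\right) - 13355 = \left(24395 - \frac{1448}{1085}\right) - 13355 = \frac{26467127}{1085} - 13355 = \frac{11976952}{1085}$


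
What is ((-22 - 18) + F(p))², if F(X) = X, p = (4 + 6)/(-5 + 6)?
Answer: 900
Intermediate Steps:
p = 10 (p = 10/1 = 10*1 = 10)
((-22 - 18) + F(p))² = ((-22 - 18) + 10)² = (-40 + 10)² = (-30)² = 900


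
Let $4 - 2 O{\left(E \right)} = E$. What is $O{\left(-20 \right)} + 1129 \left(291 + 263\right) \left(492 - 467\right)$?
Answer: $15636662$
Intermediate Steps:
$O{\left(E \right)} = 2 - \frac{E}{2}$
$O{\left(-20 \right)} + 1129 \left(291 + 263\right) \left(492 - 467\right) = \left(2 - -10\right) + 1129 \left(291 + 263\right) \left(492 - 467\right) = \left(2 + 10\right) + 1129 \cdot 554 \cdot 25 = 12 + 1129 \cdot 13850 = 12 + 15636650 = 15636662$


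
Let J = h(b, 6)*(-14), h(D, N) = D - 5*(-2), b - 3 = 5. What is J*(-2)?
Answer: 504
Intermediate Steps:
b = 8 (b = 3 + 5 = 8)
h(D, N) = 10 + D (h(D, N) = D + 10 = 10 + D)
J = -252 (J = (10 + 8)*(-14) = 18*(-14) = -252)
J*(-2) = -252*(-2) = 504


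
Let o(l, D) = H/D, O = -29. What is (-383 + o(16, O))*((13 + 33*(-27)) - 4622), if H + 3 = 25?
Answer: 61209500/29 ≈ 2.1107e+6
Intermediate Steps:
H = 22 (H = -3 + 25 = 22)
o(l, D) = 22/D
(-383 + o(16, O))*((13 + 33*(-27)) - 4622) = (-383 + 22/(-29))*((13 + 33*(-27)) - 4622) = (-383 + 22*(-1/29))*((13 - 891) - 4622) = (-383 - 22/29)*(-878 - 4622) = -11129/29*(-5500) = 61209500/29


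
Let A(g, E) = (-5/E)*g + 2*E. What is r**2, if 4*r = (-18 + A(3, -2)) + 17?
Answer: 25/64 ≈ 0.39063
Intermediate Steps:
A(g, E) = 2*E - 5*g/E (A(g, E) = -5*g/E + 2*E = 2*E - 5*g/E)
r = 5/8 (r = ((-18 + (2*(-2) - 5*3/(-2))) + 17)/4 = ((-18 + (-4 - 5*3*(-1/2))) + 17)/4 = ((-18 + (-4 + 15/2)) + 17)/4 = ((-18 + 7/2) + 17)/4 = (-29/2 + 17)/4 = (1/4)*(5/2) = 5/8 ≈ 0.62500)
r**2 = (5/8)**2 = 25/64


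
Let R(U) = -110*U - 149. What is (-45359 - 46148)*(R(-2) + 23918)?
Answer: -2195161423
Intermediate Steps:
R(U) = -149 - 110*U
(-45359 - 46148)*(R(-2) + 23918) = (-45359 - 46148)*((-149 - 110*(-2)) + 23918) = -91507*((-149 + 220) + 23918) = -91507*(71 + 23918) = -91507*23989 = -2195161423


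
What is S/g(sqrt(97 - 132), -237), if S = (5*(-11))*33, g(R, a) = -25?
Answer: 363/5 ≈ 72.600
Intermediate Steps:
S = -1815 (S = -55*33 = -1815)
S/g(sqrt(97 - 132), -237) = -1815/(-25) = -1815*(-1/25) = 363/5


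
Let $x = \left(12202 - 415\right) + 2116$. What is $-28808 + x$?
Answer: $-14905$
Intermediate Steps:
$x = 13903$ ($x = 11787 + 2116 = 13903$)
$-28808 + x = -28808 + 13903 = -14905$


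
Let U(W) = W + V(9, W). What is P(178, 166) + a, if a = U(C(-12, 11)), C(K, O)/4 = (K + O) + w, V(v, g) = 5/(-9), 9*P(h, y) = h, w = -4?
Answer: -7/9 ≈ -0.77778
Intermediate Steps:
P(h, y) = h/9
V(v, g) = -5/9 (V(v, g) = 5*(-⅑) = -5/9)
C(K, O) = -16 + 4*K + 4*O (C(K, O) = 4*((K + O) - 4) = 4*(-4 + K + O) = -16 + 4*K + 4*O)
U(W) = -5/9 + W (U(W) = W - 5/9 = -5/9 + W)
a = -185/9 (a = -5/9 + (-16 + 4*(-12) + 4*11) = -5/9 + (-16 - 48 + 44) = -5/9 - 20 = -185/9 ≈ -20.556)
P(178, 166) + a = (⅑)*178 - 185/9 = 178/9 - 185/9 = -7/9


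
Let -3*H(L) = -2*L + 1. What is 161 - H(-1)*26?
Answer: 187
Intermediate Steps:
H(L) = -⅓ + 2*L/3 (H(L) = -(-2*L + 1)/3 = -(1 - 2*L)/3 = -⅓ + 2*L/3)
161 - H(-1)*26 = 161 - (-⅓ + (⅔)*(-1))*26 = 161 - (-⅓ - ⅔)*26 = 161 - (-1)*26 = 161 - 1*(-26) = 161 + 26 = 187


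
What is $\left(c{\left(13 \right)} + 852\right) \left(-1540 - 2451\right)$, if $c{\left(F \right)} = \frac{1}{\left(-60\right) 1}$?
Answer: $- \frac{204015929}{60} \approx -3.4003 \cdot 10^{6}$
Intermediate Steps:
$c{\left(F \right)} = - \frac{1}{60}$ ($c{\left(F \right)} = \left(- \frac{1}{60}\right) 1 = - \frac{1}{60}$)
$\left(c{\left(13 \right)} + 852\right) \left(-1540 - 2451\right) = \left(- \frac{1}{60} + 852\right) \left(-1540 - 2451\right) = \frac{51119}{60} \left(-3991\right) = - \frac{204015929}{60}$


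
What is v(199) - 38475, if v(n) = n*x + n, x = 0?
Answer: -38276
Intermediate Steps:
v(n) = n (v(n) = n*0 + n = 0 + n = n)
v(199) - 38475 = 199 - 38475 = -38276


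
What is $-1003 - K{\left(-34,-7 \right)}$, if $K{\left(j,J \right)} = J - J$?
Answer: $-1003$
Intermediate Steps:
$K{\left(j,J \right)} = 0$
$-1003 - K{\left(-34,-7 \right)} = -1003 - 0 = -1003 + 0 = -1003$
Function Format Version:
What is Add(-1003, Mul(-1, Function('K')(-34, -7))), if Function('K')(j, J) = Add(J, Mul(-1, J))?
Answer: -1003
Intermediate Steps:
Function('K')(j, J) = 0
Add(-1003, Mul(-1, Function('K')(-34, -7))) = Add(-1003, Mul(-1, 0)) = Add(-1003, 0) = -1003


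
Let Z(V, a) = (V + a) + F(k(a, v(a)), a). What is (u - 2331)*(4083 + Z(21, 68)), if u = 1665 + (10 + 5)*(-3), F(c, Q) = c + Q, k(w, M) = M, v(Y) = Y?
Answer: -3062988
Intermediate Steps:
F(c, Q) = Q + c
Z(V, a) = V + 3*a (Z(V, a) = (V + a) + (a + a) = (V + a) + 2*a = V + 3*a)
u = 1620 (u = 1665 + 15*(-3) = 1665 - 45 = 1620)
(u - 2331)*(4083 + Z(21, 68)) = (1620 - 2331)*(4083 + (21 + 3*68)) = -711*(4083 + (21 + 204)) = -711*(4083 + 225) = -711*4308 = -3062988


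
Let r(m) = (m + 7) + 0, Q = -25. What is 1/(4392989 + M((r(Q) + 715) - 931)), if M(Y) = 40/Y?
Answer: 117/513979693 ≈ 2.2764e-7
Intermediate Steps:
r(m) = 7 + m (r(m) = (7 + m) + 0 = 7 + m)
1/(4392989 + M((r(Q) + 715) - 931)) = 1/(4392989 + 40/(((7 - 25) + 715) - 931)) = 1/(4392989 + 40/((-18 + 715) - 931)) = 1/(4392989 + 40/(697 - 931)) = 1/(4392989 + 40/(-234)) = 1/(4392989 + 40*(-1/234)) = 1/(4392989 - 20/117) = 1/(513979693/117) = 117/513979693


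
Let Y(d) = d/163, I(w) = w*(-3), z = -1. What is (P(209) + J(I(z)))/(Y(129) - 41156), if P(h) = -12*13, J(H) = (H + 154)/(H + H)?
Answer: 126977/40249794 ≈ 0.0031547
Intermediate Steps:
I(w) = -3*w
Y(d) = d/163 (Y(d) = d*(1/163) = d/163)
J(H) = (154 + H)/(2*H) (J(H) = (154 + H)/((2*H)) = (154 + H)*(1/(2*H)) = (154 + H)/(2*H))
P(h) = -156
(P(209) + J(I(z)))/(Y(129) - 41156) = (-156 + (154 - 3*(-1))/(2*((-3*(-1)))))/((1/163)*129 - 41156) = (-156 + (½)*(154 + 3)/3)/(129/163 - 41156) = (-156 + (½)*(⅓)*157)/(-6708299/163) = (-156 + 157/6)*(-163/6708299) = -779/6*(-163/6708299) = 126977/40249794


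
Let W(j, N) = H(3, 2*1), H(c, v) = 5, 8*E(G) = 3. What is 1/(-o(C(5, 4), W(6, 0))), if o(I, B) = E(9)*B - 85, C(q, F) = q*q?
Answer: 8/665 ≈ 0.012030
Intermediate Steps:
E(G) = 3/8 (E(G) = (⅛)*3 = 3/8)
W(j, N) = 5
C(q, F) = q²
o(I, B) = -85 + 3*B/8 (o(I, B) = 3*B/8 - 85 = -85 + 3*B/8)
1/(-o(C(5, 4), W(6, 0))) = 1/(-(-85 + (3/8)*5)) = 1/(-(-85 + 15/8)) = 1/(-1*(-665/8)) = 1/(665/8) = 8/665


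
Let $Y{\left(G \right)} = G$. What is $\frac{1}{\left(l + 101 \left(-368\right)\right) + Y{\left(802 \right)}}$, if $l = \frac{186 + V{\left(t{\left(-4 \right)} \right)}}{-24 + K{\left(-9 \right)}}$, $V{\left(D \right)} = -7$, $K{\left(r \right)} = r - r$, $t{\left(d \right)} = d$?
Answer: $- \frac{24}{872963} \approx -2.7493 \cdot 10^{-5}$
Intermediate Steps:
$K{\left(r \right)} = 0$
$l = - \frac{179}{24}$ ($l = \frac{186 - 7}{-24 + 0} = \frac{179}{-24} = 179 \left(- \frac{1}{24}\right) = - \frac{179}{24} \approx -7.4583$)
$\frac{1}{\left(l + 101 \left(-368\right)\right) + Y{\left(802 \right)}} = \frac{1}{\left(- \frac{179}{24} + 101 \left(-368\right)\right) + 802} = \frac{1}{\left(- \frac{179}{24} - 37168\right) + 802} = \frac{1}{- \frac{892211}{24} + 802} = \frac{1}{- \frac{872963}{24}} = - \frac{24}{872963}$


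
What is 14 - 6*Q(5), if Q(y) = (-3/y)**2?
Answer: 296/25 ≈ 11.840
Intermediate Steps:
Q(y) = 9/y**2
14 - 6*Q(5) = 14 - 54/5**2 = 14 - 54/25 = 296/25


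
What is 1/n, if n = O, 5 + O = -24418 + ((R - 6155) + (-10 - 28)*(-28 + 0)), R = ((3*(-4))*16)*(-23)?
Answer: -1/25098 ≈ -3.9844e-5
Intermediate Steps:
R = 4416 (R = -12*16*(-23) = -192*(-23) = 4416)
O = -25098 (O = -5 + (-24418 + ((4416 - 6155) + (-10 - 28)*(-28 + 0))) = -5 + (-24418 + (-1739 - 38*(-28))) = -5 + (-24418 + (-1739 + 1064)) = -5 + (-24418 - 675) = -5 - 25093 = -25098)
n = -25098
1/n = 1/(-25098) = -1/25098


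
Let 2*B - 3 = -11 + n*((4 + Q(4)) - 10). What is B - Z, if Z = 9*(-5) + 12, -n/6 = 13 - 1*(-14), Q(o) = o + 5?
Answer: -214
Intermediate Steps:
Q(o) = 5 + o
n = -162 (n = -6*(13 - 1*(-14)) = -6*(13 + 14) = -6*27 = -162)
Z = -33 (Z = -45 + 12 = -33)
B = -247 (B = 3/2 + (-11 - 162*((4 + (5 + 4)) - 10))/2 = 3/2 + (-11 - 162*((4 + 9) - 10))/2 = 3/2 + (-11 - 162*(13 - 10))/2 = 3/2 + (-11 - 162*3)/2 = 3/2 + (-11 - 486)/2 = 3/2 + (½)*(-497) = 3/2 - 497/2 = -247)
B - Z = -247 - 1*(-33) = -247 + 33 = -214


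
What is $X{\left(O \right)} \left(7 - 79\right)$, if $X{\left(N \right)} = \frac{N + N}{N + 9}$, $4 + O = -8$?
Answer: $-576$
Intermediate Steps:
$O = -12$ ($O = -4 - 8 = -12$)
$X{\left(N \right)} = \frac{2 N}{9 + N}$
$X{\left(O \right)} \left(7 - 79\right) = 2 \left(-12\right) \frac{1}{9 - 12} \left(7 - 79\right) = 2 \left(-12\right) \frac{1}{-3} \left(-72\right) = 2 \left(-12\right) \left(- \frac{1}{3}\right) \left(-72\right) = 8 \left(-72\right) = -576$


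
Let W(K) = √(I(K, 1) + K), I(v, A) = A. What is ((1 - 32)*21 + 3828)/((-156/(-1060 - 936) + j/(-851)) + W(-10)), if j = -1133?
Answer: 807517809143388/1981210243945 - 1718694475378731*I/1981210243945 ≈ 407.59 - 867.5*I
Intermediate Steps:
W(K) = √(1 + K)
((1 - 32)*21 + 3828)/((-156/(-1060 - 936) + j/(-851)) + W(-10)) = ((1 - 32)*21 + 3828)/((-156/(-1060 - 936) - 1133/(-851)) + √(1 - 10)) = (-31*21 + 3828)/((-156/(-1996) - 1133*(-1/851)) + √(-9)) = (-651 + 3828)/((-156*(-1/1996) + 1133/851) + 3*I) = 3177/((39/499 + 1133/851) + 3*I) = 3177/(598556/424649 + 3*I) = 3177*(180326773201*(598556/424649 - 3*I)/1981210243945) = 572898158459577*(598556/424649 - 3*I)/1981210243945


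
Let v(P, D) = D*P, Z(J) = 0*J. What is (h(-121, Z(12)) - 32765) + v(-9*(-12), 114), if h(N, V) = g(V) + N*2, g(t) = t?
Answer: -20695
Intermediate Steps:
Z(J) = 0
h(N, V) = V + 2*N (h(N, V) = V + N*2 = V + 2*N)
(h(-121, Z(12)) - 32765) + v(-9*(-12), 114) = ((0 + 2*(-121)) - 32765) + 114*(-9*(-12)) = ((0 - 242) - 32765) + 114*108 = (-242 - 32765) + 12312 = -33007 + 12312 = -20695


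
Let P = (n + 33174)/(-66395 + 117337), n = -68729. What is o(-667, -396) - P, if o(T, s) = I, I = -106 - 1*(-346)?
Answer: 12261635/50942 ≈ 240.70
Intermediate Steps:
I = 240 (I = -106 + 346 = 240)
P = -35555/50942 (P = (-68729 + 33174)/(-66395 + 117337) = -35555/50942 ≈ -0.69795)
o(T, s) = 240
o(-667, -396) - P = 240 - 1*(-35555/50942) = 240 + 35555/50942 = 12261635/50942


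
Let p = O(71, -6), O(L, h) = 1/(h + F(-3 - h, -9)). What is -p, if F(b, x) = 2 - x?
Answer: -⅕ ≈ -0.20000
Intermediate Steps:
O(L, h) = 1/(11 + h) (O(L, h) = 1/(h + (2 - 1*(-9))) = 1/(h + (2 + 9)) = 1/(h + 11) = 1/(11 + h))
p = ⅕ (p = 1/(11 - 6) = 1/5 = ⅕ ≈ 0.20000)
-p = -1*⅕ = -⅕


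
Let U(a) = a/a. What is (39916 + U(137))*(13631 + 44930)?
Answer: 2337579437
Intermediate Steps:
U(a) = 1
(39916 + U(137))*(13631 + 44930) = (39916 + 1)*(13631 + 44930) = 39917*58561 = 2337579437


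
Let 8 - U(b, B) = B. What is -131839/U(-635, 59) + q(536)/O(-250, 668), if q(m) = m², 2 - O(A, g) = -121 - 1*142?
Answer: 49589431/13515 ≈ 3669.2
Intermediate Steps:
O(A, g) = 265 (O(A, g) = 2 - (-121 - 1*142) = 2 - (-121 - 142) = 2 - 1*(-263) = 2 + 263 = 265)
U(b, B) = 8 - B
-131839/U(-635, 59) + q(536)/O(-250, 668) = -131839/(8 - 1*59) + 536²/265 = -131839/(8 - 59) + 287296*(1/265) = -131839/(-51) + 287296/265 = -131839*(-1/51) + 287296/265 = 131839/51 + 287296/265 = 49589431/13515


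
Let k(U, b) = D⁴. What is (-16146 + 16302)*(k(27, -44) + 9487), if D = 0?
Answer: 1479972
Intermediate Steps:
k(U, b) = 0 (k(U, b) = 0⁴ = 0)
(-16146 + 16302)*(k(27, -44) + 9487) = (-16146 + 16302)*(0 + 9487) = 156*9487 = 1479972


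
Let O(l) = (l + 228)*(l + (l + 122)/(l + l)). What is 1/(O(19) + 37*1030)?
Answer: 2/87439 ≈ 2.2873e-5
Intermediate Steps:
O(l) = (228 + l)*(l + (122 + l)/(2*l)) (O(l) = (228 + l)*(l + (122 + l)/((2*l))) = (228 + l)*(l + (122 + l)*(1/(2*l))) = (228 + l)*(l + (122 + l)/(2*l)))
1/(O(19) + 37*1030) = 1/((175 + 19² + 13908/19 + (457/2)*19) + 37*1030) = 1/((175 + 361 + 13908*(1/19) + 8683/2) + 38110) = 1/((175 + 361 + 732 + 8683/2) + 38110) = 1/(11219/2 + 38110) = 1/(87439/2) = 2/87439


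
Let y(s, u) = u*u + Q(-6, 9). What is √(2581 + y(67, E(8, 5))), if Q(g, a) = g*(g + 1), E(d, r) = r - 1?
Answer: √2627 ≈ 51.254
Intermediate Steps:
E(d, r) = -1 + r
Q(g, a) = g*(1 + g)
y(s, u) = 30 + u² (y(s, u) = u*u - 6*(1 - 6) = u² - 6*(-5) = u² + 30 = 30 + u²)
√(2581 + y(67, E(8, 5))) = √(2581 + (30 + (-1 + 5)²)) = √(2581 + (30 + 4²)) = √(2581 + (30 + 16)) = √(2581 + 46) = √2627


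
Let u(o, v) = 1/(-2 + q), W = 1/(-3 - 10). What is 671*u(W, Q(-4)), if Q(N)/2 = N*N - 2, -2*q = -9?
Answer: 1342/5 ≈ 268.40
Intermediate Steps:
q = 9/2 (q = -1/2*(-9) = 9/2 ≈ 4.5000)
Q(N) = -4 + 2*N**2 (Q(N) = 2*(N*N - 2) = 2*(N**2 - 2) = 2*(-2 + N**2) = -4 + 2*N**2)
W = -1/13 (W = 1/(-13) = -1/13 ≈ -0.076923)
u(o, v) = 2/5 (u(o, v) = 1/(-2 + 9/2) = 1/(5/2) = 2/5)
671*u(W, Q(-4)) = 671*(2/5) = 1342/5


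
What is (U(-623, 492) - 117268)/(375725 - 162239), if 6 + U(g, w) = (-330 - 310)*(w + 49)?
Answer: -231757/106743 ≈ -2.1712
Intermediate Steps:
U(g, w) = -31366 - 640*w (U(g, w) = -6 + (-330 - 310)*(w + 49) = -6 - 640*(49 + w) = -6 + (-31360 - 640*w) = -31366 - 640*w)
(U(-623, 492) - 117268)/(375725 - 162239) = ((-31366 - 640*492) - 117268)/(375725 - 162239) = ((-31366 - 314880) - 117268)/213486 = (-346246 - 117268)*(1/213486) = -463514*1/213486 = -231757/106743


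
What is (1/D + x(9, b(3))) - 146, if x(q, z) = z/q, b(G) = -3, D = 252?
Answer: -36875/252 ≈ -146.33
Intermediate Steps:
(1/D + x(9, b(3))) - 146 = (1/252 - 3/9) - 146 = (1/252 - 3*⅑) - 146 = (1/252 - ⅓) - 146 = -83/252 - 146 = -36875/252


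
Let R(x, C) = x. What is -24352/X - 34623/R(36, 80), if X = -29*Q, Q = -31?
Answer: -3555861/3596 ≈ -988.84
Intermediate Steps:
X = 899 (X = -29*(-31) = 899)
-24352/X - 34623/R(36, 80) = -24352/899 - 34623/36 = -24352*1/899 - 34623*1/36 = -24352/899 - 3847/4 = -3555861/3596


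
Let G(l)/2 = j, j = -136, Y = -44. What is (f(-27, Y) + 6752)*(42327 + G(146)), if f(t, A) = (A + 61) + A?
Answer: 282819875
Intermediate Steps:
G(l) = -272 (G(l) = 2*(-136) = -272)
f(t, A) = 61 + 2*A (f(t, A) = (61 + A) + A = 61 + 2*A)
(f(-27, Y) + 6752)*(42327 + G(146)) = ((61 + 2*(-44)) + 6752)*(42327 - 272) = ((61 - 88) + 6752)*42055 = (-27 + 6752)*42055 = 6725*42055 = 282819875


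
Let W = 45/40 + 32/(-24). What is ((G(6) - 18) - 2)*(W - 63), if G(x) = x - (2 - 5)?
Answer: 16687/24 ≈ 695.29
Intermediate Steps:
G(x) = 3 + x (G(x) = x - 1*(-3) = x + 3 = 3 + x)
W = -5/24 (W = 45*(1/40) + 32*(-1/24) = 9/8 - 4/3 = -5/24 ≈ -0.20833)
((G(6) - 18) - 2)*(W - 63) = (((3 + 6) - 18) - 2)*(-5/24 - 63) = ((9 - 18) - 2)*(-1517/24) = (-9 - 2)*(-1517/24) = -11*(-1517/24) = 16687/24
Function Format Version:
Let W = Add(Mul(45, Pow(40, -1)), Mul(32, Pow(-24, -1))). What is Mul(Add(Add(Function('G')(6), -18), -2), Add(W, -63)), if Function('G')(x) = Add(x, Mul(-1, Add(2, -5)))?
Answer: Rational(16687, 24) ≈ 695.29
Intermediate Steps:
Function('G')(x) = Add(3, x) (Function('G')(x) = Add(x, Mul(-1, -3)) = Add(x, 3) = Add(3, x))
W = Rational(-5, 24) (W = Add(Mul(45, Rational(1, 40)), Mul(32, Rational(-1, 24))) = Add(Rational(9, 8), Rational(-4, 3)) = Rational(-5, 24) ≈ -0.20833)
Mul(Add(Add(Function('G')(6), -18), -2), Add(W, -63)) = Mul(Add(Add(Add(3, 6), -18), -2), Add(Rational(-5, 24), -63)) = Mul(Add(Add(9, -18), -2), Rational(-1517, 24)) = Mul(Add(-9, -2), Rational(-1517, 24)) = Mul(-11, Rational(-1517, 24)) = Rational(16687, 24)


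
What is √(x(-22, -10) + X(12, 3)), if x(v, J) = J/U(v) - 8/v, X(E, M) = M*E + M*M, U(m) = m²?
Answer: √21946/22 ≈ 6.7337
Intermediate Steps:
X(E, M) = M² + E*M (X(E, M) = E*M + M² = M² + E*M)
x(v, J) = -8/v + J/v² (x(v, J) = J/(v²) - 8/v = J/v² - 8/v = -8/v + J/v²)
√(x(-22, -10) + X(12, 3)) = √((-10 - 8*(-22))/(-22)² + 3*(12 + 3)) = √((-10 + 176)/484 + 3*15) = √((1/484)*166 + 45) = √(83/242 + 45) = √(10973/242) = √21946/22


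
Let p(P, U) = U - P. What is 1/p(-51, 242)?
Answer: 1/293 ≈ 0.0034130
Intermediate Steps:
1/p(-51, 242) = 1/(242 - 1*(-51)) = 1/(242 + 51) = 1/293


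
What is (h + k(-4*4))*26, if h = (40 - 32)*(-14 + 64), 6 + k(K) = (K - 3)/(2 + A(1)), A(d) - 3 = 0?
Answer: 50726/5 ≈ 10145.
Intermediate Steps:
A(d) = 3 (A(d) = 3 + 0 = 3)
k(K) = -33/5 + K/5 (k(K) = -6 + (K - 3)/(2 + 3) = -6 + (-3 + K)/5 = -6 + (-3 + K)*(⅕) = -6 + (-⅗ + K/5) = -33/5 + K/5)
h = 400 (h = 8*50 = 400)
(h + k(-4*4))*26 = (400 + (-33/5 + (-4*4)/5))*26 = (400 + (-33/5 + (⅕)*(-16)))*26 = (400 + (-33/5 - 16/5))*26 = (400 - 49/5)*26 = (1951/5)*26 = 50726/5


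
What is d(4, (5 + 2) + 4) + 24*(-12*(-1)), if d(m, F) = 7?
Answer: 295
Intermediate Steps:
d(4, (5 + 2) + 4) + 24*(-12*(-1)) = 7 + 24*(-12*(-1)) = 7 + 24*12 = 7 + 288 = 295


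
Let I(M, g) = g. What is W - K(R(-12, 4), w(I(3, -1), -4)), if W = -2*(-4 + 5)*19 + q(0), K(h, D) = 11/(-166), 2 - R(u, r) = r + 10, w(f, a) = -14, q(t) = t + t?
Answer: -6297/166 ≈ -37.934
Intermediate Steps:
q(t) = 2*t
R(u, r) = -8 - r (R(u, r) = 2 - (r + 10) = 2 - (10 + r) = 2 + (-10 - r) = -8 - r)
K(h, D) = -11/166 (K(h, D) = 11*(-1/166) = -11/166)
W = -38 (W = -2*(-4 + 5)*19 + 2*0 = -2*1*19 + 0 = -2*19 + 0 = -38 + 0 = -38)
W - K(R(-12, 4), w(I(3, -1), -4)) = -38 - 1*(-11/166) = -38 + 11/166 = -6297/166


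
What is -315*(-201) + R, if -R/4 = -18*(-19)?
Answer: 61947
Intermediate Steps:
R = -1368 (R = -(-72)*(-19) = -4*342 = -1368)
-315*(-201) + R = -315*(-201) - 1368 = 63315 - 1368 = 61947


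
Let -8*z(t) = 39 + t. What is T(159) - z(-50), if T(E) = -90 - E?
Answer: -2003/8 ≈ -250.38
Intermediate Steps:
z(t) = -39/8 - t/8 (z(t) = -(39 + t)/8 = -39/8 - t/8)
T(159) - z(-50) = (-90 - 1*159) - (-39/8 - ⅛*(-50)) = (-90 - 159) - (-39/8 + 25/4) = -249 - 1*11/8 = -249 - 11/8 = -2003/8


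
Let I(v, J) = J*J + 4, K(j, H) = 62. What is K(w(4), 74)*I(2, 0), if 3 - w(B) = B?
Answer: 248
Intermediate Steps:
w(B) = 3 - B
I(v, J) = 4 + J² (I(v, J) = J² + 4 = 4 + J²)
K(w(4), 74)*I(2, 0) = 62*(4 + 0²) = 62*(4 + 0) = 62*4 = 248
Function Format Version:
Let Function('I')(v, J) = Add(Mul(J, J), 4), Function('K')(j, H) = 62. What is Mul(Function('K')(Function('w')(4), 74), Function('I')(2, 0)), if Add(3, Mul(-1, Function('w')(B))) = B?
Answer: 248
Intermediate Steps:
Function('w')(B) = Add(3, Mul(-1, B))
Function('I')(v, J) = Add(4, Pow(J, 2)) (Function('I')(v, J) = Add(Pow(J, 2), 4) = Add(4, Pow(J, 2)))
Mul(Function('K')(Function('w')(4), 74), Function('I')(2, 0)) = Mul(62, Add(4, Pow(0, 2))) = Mul(62, Add(4, 0)) = Mul(62, 4) = 248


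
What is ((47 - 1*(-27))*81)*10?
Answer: 59940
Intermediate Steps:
((47 - 1*(-27))*81)*10 = ((47 + 27)*81)*10 = (74*81)*10 = 5994*10 = 59940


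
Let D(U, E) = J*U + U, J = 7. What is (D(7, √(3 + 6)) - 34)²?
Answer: 484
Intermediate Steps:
D(U, E) = 8*U (D(U, E) = 7*U + U = 8*U)
(D(7, √(3 + 6)) - 34)² = (8*7 - 34)² = (56 - 34)² = 22² = 484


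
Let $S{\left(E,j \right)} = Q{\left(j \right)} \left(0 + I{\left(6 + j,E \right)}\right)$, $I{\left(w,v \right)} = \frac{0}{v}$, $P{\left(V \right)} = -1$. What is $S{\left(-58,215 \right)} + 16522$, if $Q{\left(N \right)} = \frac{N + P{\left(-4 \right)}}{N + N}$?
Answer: $16522$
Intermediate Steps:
$I{\left(w,v \right)} = 0$
$Q{\left(N \right)} = \frac{-1 + N}{2 N}$ ($Q{\left(N \right)} = \frac{N - 1}{N + N} = \frac{-1 + N}{2 N}$)
$S{\left(E,j \right)} = 0$ ($S{\left(E,j \right)} = \frac{-1 + j}{2 j} \left(0 + 0\right) = \frac{-1 + j}{2 j} 0 = 0$)
$S{\left(-58,215 \right)} + 16522 = 0 + 16522 = 16522$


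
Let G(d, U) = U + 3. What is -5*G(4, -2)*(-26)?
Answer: 130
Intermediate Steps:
G(d, U) = 3 + U
-5*G(4, -2)*(-26) = -5*(3 - 2)*(-26) = -5*1*(-26) = -5*(-26) = 130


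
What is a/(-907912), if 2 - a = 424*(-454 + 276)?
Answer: -37737/453956 ≈ -0.083129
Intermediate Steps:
a = 75474 (a = 2 - 424*(-454 + 276) = 2 - 424*(-178) = 2 - 1*(-75472) = 2 + 75472 = 75474)
a/(-907912) = 75474/(-907912) = 75474*(-1/907912) = -37737/453956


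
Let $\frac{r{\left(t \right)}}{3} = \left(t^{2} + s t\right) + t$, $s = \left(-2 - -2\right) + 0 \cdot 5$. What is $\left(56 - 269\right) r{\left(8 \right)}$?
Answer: $-46008$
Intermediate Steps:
$s = 0$ ($s = \left(-2 + 2\right) + 0 = 0 + 0 = 0$)
$r{\left(t \right)} = 3 t + 3 t^{2}$ ($r{\left(t \right)} = 3 \left(\left(t^{2} + 0 t\right) + t\right) = 3 \left(\left(t^{2} + 0\right) + t\right) = 3 \left(t^{2} + t\right) = 3 \left(t + t^{2}\right) = 3 t + 3 t^{2}$)
$\left(56 - 269\right) r{\left(8 \right)} = \left(56 - 269\right) 3 \cdot 8 \left(1 + 8\right) = - 213 \cdot 3 \cdot 8 \cdot 9 = \left(-213\right) 216 = -46008$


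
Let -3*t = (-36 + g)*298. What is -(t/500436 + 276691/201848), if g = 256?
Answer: -100541314237/75759004296 ≈ -1.3271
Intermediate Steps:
t = -65560/3 (t = -(-36 + 256)*298/3 = -220*298/3 = -1/3*65560 = -65560/3 ≈ -21853.)
-(t/500436 + 276691/201848) = -(-65560/3/500436 + 276691/201848) = -(-65560/3*1/500436 + 276691*(1/201848)) = -(-16390/375327 + 276691/201848) = -1*100541314237/75759004296 = -100541314237/75759004296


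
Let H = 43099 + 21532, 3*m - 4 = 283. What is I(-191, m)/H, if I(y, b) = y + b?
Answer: -286/193893 ≈ -0.0014750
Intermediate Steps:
m = 287/3 (m = 4/3 + (⅓)*283 = 4/3 + 283/3 = 287/3 ≈ 95.667)
I(y, b) = b + y
H = 64631
I(-191, m)/H = (287/3 - 191)/64631 = -286/3*1/64631 = -286/193893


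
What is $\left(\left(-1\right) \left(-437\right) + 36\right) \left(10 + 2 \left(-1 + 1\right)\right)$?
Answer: $4730$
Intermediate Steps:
$\left(\left(-1\right) \left(-437\right) + 36\right) \left(10 + 2 \left(-1 + 1\right)\right) = \left(437 + 36\right) \left(10 + 2 \cdot 0\right) = 473 \left(10 + 0\right) = 473 \cdot 10 = 4730$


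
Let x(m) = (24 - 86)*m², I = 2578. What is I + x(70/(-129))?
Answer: 42596698/16641 ≈ 2559.7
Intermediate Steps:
x(m) = -62*m²
I + x(70/(-129)) = 2578 - 62*(70/(-129))² = 2578 - 62*(70*(-1/129))² = 2578 - 62*(-70/129)² = 2578 - 62*4900/16641 = 2578 - 303800/16641 = 42596698/16641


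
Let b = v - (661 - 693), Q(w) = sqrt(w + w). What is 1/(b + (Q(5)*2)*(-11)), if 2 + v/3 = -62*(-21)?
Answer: 983/3863946 + 11*sqrt(10)/7727892 ≈ 0.00025890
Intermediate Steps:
Q(w) = sqrt(2)*sqrt(w) (Q(w) = sqrt(2*w) = sqrt(2)*sqrt(w))
v = 3900 (v = -6 + 3*(-62*(-21)) = -6 + 3*1302 = -6 + 3906 = 3900)
b = 3932 (b = 3900 - (661 - 693) = 3900 - 1*(-32) = 3900 + 32 = 3932)
1/(b + (Q(5)*2)*(-11)) = 1/(3932 + ((sqrt(2)*sqrt(5))*2)*(-11)) = 1/(3932 + (sqrt(10)*2)*(-11)) = 1/(3932 + (2*sqrt(10))*(-11)) = 1/(3932 - 22*sqrt(10))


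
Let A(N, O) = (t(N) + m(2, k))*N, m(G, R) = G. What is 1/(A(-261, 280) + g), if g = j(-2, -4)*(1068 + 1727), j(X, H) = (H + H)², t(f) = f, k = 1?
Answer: 1/246479 ≈ 4.0571e-6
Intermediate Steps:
A(N, O) = N*(2 + N) (A(N, O) = (N + 2)*N = (2 + N)*N = N*(2 + N))
j(X, H) = 4*H² (j(X, H) = (2*H)² = 4*H²)
g = 178880 (g = (4*(-4)²)*(1068 + 1727) = (4*16)*2795 = 64*2795 = 178880)
1/(A(-261, 280) + g) = 1/(-261*(2 - 261) + 178880) = 1/(-261*(-259) + 178880) = 1/(67599 + 178880) = 1/246479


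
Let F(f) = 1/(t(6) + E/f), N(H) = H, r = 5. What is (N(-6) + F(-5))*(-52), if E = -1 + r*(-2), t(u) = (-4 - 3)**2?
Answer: 19903/64 ≈ 310.98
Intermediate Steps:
t(u) = 49 (t(u) = (-7)**2 = 49)
E = -11 (E = -1 + 5*(-2) = -1 - 10 = -11)
F(f) = 1/(49 - 11/f)
(N(-6) + F(-5))*(-52) = (-6 - 5/(-11 + 49*(-5)))*(-52) = (-6 - 5/(-11 - 245))*(-52) = (-6 - 5/(-256))*(-52) = (-6 - 5*(-1/256))*(-52) = (-6 + 5/256)*(-52) = -1531/256*(-52) = 19903/64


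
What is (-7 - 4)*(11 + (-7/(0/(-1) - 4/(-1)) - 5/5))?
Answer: -363/4 ≈ -90.750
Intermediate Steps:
(-7 - 4)*(11 + (-7/(0/(-1) - 4/(-1)) - 5/5)) = -11*(11 + (-7/(0*(-1) - 4*(-1)) - 5*1/5)) = -11*(11 + (-7/(0 + 4) - 1)) = -11*(11 + (-7/4 - 1)) = -11*(11 - 11/4) = -11*33/4 = -363/4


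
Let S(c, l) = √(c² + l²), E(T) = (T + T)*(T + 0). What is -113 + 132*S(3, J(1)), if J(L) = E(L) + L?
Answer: -113 + 396*√2 ≈ 447.03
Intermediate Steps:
E(T) = 2*T² (E(T) = (2*T)*T = 2*T²)
J(L) = L + 2*L² (J(L) = 2*L² + L = L + 2*L²)
-113 + 132*S(3, J(1)) = -113 + 132*√(3² + (1*(1 + 2*1))²) = -113 + 132*√(9 + (1*(1 + 2))²) = -113 + 132*√(9 + (1*3)²) = -113 + 132*√(9 + 3²) = -113 + 132*√(9 + 9) = -113 + 132*√18 = -113 + 132*(3*√2) = -113 + 396*√2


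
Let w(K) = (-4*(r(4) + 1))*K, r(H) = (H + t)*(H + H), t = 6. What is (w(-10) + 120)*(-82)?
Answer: -275520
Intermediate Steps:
r(H) = 2*H*(6 + H) (r(H) = (H + 6)*(H + H) = (6 + H)*(2*H) = 2*H*(6 + H))
w(K) = -324*K (w(K) = (-4*(2*4*(6 + 4) + 1))*K = (-4*(2*4*10 + 1))*K = (-4*(80 + 1))*K = (-4*81)*K = -324*K)
(w(-10) + 120)*(-82) = (-324*(-10) + 120)*(-82) = (3240 + 120)*(-82) = 3360*(-82) = -275520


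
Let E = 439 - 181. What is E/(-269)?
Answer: -258/269 ≈ -0.95911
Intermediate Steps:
E = 258
E/(-269) = 258/(-269) = 258*(-1/269) = -258/269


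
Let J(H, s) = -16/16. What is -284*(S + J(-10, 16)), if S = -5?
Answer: 1704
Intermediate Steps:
J(H, s) = -1 (J(H, s) = -16*1/16 = -1)
-284*(S + J(-10, 16)) = -284*(-5 - 1) = -284*(-6) = 1704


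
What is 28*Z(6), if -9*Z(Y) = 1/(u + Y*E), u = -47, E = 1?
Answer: 28/369 ≈ 0.075881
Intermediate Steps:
Z(Y) = -1/(9*(-47 + Y)) (Z(Y) = -1/(9*(-47 + Y*1)) = -1/(9*(-47 + Y)))
28*Z(6) = 28*(-1/(-423 + 9*6)) = 28*(-1/(-423 + 54)) = 28*(-1/(-369)) = 28*(-1*(-1/369)) = 28*(1/369) = 28/369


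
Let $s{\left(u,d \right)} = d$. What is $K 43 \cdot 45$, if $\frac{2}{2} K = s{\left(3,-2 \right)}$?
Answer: $-3870$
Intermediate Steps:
$K = -2$
$K 43 \cdot 45 = \left(-2\right) 43 \cdot 45 = \left(-86\right) 45 = -3870$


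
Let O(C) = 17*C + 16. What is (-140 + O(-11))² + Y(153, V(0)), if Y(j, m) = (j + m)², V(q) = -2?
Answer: 119522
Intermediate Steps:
O(C) = 16 + 17*C
(-140 + O(-11))² + Y(153, V(0)) = (-140 + (16 + 17*(-11)))² + (153 - 2)² = (-140 + (16 - 187))² + 151² = (-140 - 171)² + 22801 = (-311)² + 22801 = 96721 + 22801 = 119522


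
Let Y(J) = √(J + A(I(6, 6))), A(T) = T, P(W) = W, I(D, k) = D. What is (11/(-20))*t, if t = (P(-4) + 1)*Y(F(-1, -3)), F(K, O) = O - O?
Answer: 33*√6/20 ≈ 4.0417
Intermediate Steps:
F(K, O) = 0
Y(J) = √(6 + J) (Y(J) = √(J + 6) = √(6 + J))
t = -3*√6 (t = (-4 + 1)*√(6 + 0) = -3*√6 ≈ -7.3485)
(11/(-20))*t = (11/(-20))*(-3*√6) = (11*(-1/20))*(-3*√6) = -(-33)*√6/20 = 33*√6/20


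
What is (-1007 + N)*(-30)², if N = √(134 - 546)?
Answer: -906300 + 1800*I*√103 ≈ -9.063e+5 + 18268.0*I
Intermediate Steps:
N = 2*I*√103 (N = √(-412) = 2*I*√103 ≈ 20.298*I)
(-1007 + N)*(-30)² = (-1007 + 2*I*√103)*(-30)² = (-1007 + 2*I*√103)*900 = -906300 + 1800*I*√103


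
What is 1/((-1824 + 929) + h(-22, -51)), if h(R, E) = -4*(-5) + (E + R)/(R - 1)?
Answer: -23/20052 ≈ -0.0011470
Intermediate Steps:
h(R, E) = 20 + (E + R)/(-1 + R)
1/((-1824 + 929) + h(-22, -51)) = 1/((-1824 + 929) + (-20 - 51 + 21*(-22))/(-1 - 22)) = 1/(-895 + (-20 - 51 - 462)/(-23)) = 1/(-895 - 1/23*(-533)) = 1/(-895 + 533/23) = 1/(-20052/23) = -23/20052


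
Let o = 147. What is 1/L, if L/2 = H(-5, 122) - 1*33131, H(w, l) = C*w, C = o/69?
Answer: -23/1524516 ≈ -1.5087e-5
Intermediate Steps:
C = 49/23 (C = 147/69 = 147*(1/69) = 49/23 ≈ 2.1304)
H(w, l) = 49*w/23
L = -1524516/23 (L = 2*((49/23)*(-5) - 1*33131) = 2*(-245/23 - 33131) = 2*(-762258/23) = -1524516/23 ≈ -66283.)
1/L = 1/(-1524516/23) = -23/1524516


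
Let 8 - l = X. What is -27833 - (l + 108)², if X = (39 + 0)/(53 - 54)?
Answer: -51858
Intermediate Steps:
X = -39 (X = 39/(-1) = 39*(-1) = -39)
l = 47 (l = 8 - 1*(-39) = 8 + 39 = 47)
-27833 - (l + 108)² = -27833 - (47 + 108)² = -27833 - 1*155² = -27833 - 1*24025 = -27833 - 24025 = -51858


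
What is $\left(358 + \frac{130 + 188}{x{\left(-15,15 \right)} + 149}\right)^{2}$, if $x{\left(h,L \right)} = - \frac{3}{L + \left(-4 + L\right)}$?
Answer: $\frac{1943475775396}{14984641} \approx 1.297 \cdot 10^{5}$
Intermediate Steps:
$x{\left(h,L \right)} = - \frac{3}{-4 + 2 L}$
$\left(358 + \frac{130 + 188}{x{\left(-15,15 \right)} + 149}\right)^{2} = \left(358 + \frac{130 + 188}{- \frac{3}{-4 + 2 \cdot 15} + 149}\right)^{2} = \left(358 + \frac{318}{- \frac{3}{-4 + 30} + 149}\right)^{2} = \left(358 + \frac{318}{- \frac{3}{26} + 149}\right)^{2} = \left(358 + \frac{318}{\frac{3871}{26}}\right)^{2} = \left(358 + 318 \cdot \frac{26}{3871}\right)^{2} = \left(358 + \frac{8268}{3871}\right)^{2} = \left(\frac{1394086}{3871}\right)^{2} = \frac{1943475775396}{14984641}$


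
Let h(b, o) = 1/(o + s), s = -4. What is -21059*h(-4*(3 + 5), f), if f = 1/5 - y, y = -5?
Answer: -105295/6 ≈ -17549.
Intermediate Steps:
f = 26/5 (f = 1/5 - 1*(-5) = 1*(⅕) + 5 = ⅕ + 5 = 26/5 ≈ 5.2000)
h(b, o) = 1/(-4 + o) (h(b, o) = 1/(o - 4) = 1/(-4 + o))
-21059*h(-4*(3 + 5), f) = -21059/(-4 + 26/5) = -21059/6/5 = -21059*⅚ = -105295/6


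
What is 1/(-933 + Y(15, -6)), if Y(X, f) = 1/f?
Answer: -6/5599 ≈ -0.0010716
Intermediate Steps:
1/(-933 + Y(15, -6)) = 1/(-933 + 1/(-6)) = 1/(-933 - ⅙) = 1/(-5599/6) = -6/5599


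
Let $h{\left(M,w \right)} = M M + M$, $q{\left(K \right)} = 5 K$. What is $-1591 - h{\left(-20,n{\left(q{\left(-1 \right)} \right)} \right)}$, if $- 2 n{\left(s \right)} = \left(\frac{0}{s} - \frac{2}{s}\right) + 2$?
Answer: $-1971$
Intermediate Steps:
$n{\left(s \right)} = -1 + \frac{1}{s}$ ($n{\left(s \right)} = - \frac{\left(\frac{0}{s} - \frac{2}{s}\right) + 2}{2} = - \frac{\left(0 - \frac{2}{s}\right) + 2}{2} = - \frac{- \frac{2}{s} + 2}{2} = - \frac{2 - \frac{2}{s}}{2} = -1 + \frac{1}{s}$)
$h{\left(M,w \right)} = M + M^{2}$ ($h{\left(M,w \right)} = M^{2} + M = M + M^{2}$)
$-1591 - h{\left(-20,n{\left(q{\left(-1 \right)} \right)} \right)} = -1591 - - 20 \left(1 - 20\right) = -1591 - \left(-20\right) \left(-19\right) = -1591 - 380 = -1971$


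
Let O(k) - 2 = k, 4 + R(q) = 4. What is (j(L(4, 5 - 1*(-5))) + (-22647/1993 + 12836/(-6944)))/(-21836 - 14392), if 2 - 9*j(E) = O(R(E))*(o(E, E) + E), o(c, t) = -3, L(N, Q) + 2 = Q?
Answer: 439075345/1128090360096 ≈ 0.00038922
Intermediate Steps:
R(q) = 0 (R(q) = -4 + 4 = 0)
L(N, Q) = -2 + Q
O(k) = 2 + k
j(E) = 8/9 - 2*E/9 (j(E) = 2/9 - (2 + 0)*(-3 + E)/9 = 2/9 - 2*(-3 + E)/9 = 2/9 - (-6 + 2*E)/9 = 2/9 + (⅔ - 2*E/9) = 8/9 - 2*E/9)
(j(L(4, 5 - 1*(-5))) + (-22647/1993 + 12836/(-6944)))/(-21836 - 14392) = ((8/9 - 2*(-2 + (5 - 1*(-5)))/9) + (-22647/1993 + 12836/(-6944)))/(-21836 - 14392) = ((8/9 - 2*(-2 + (5 + 5))/9) + (-22647*1/1993 + 12836*(-1/6944)))/(-36228) = ((8/9 - 2*(-2 + 10)/9) + (-22647/1993 - 3209/1736))*(-1/36228) = ((8/9 - 2/9*8) - 45710729/3459848)*(-1/36228) = ((8/9 - 16/9) - 45710729/3459848)*(-1/36228) = (-8/9 - 45710729/3459848)*(-1/36228) = -439075345/31138632*(-1/36228) = 439075345/1128090360096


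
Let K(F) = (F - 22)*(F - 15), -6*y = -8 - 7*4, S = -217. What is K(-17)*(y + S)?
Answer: -263328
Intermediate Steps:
y = 6 (y = -(-8 - 7*4)/6 = -(-8 - 28)/6 = -⅙*(-36) = 6)
K(F) = (-22 + F)*(-15 + F)
K(-17)*(y + S) = (330 + (-17)² - 37*(-17))*(6 - 217) = (330 + 289 + 629)*(-211) = 1248*(-211) = -263328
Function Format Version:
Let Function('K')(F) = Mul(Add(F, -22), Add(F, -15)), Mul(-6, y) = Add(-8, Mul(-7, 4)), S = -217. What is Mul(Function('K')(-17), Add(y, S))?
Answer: -263328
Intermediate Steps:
y = 6 (y = Mul(Rational(-1, 6), Add(-8, Mul(-7, 4))) = Mul(Rational(-1, 6), Add(-8, -28)) = Mul(Rational(-1, 6), -36) = 6)
Function('K')(F) = Mul(Add(-22, F), Add(-15, F))
Mul(Function('K')(-17), Add(y, S)) = Mul(Add(330, Pow(-17, 2), Mul(-37, -17)), Add(6, -217)) = Mul(Add(330, 289, 629), -211) = Mul(1248, -211) = -263328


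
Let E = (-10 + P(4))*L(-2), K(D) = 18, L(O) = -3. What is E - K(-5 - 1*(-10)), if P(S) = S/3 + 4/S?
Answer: 5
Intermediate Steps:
P(S) = 4/S + S/3 (P(S) = S*(⅓) + 4/S = S/3 + 4/S = 4/S + S/3)
E = 23 (E = (-10 + (4/4 + (⅓)*4))*(-3) = (-10 + (4*(¼) + 4/3))*(-3) = (-10 + (1 + 4/3))*(-3) = (-10 + 7/3)*(-3) = -23/3*(-3) = 23)
E - K(-5 - 1*(-10)) = 23 - 1*18 = 23 - 18 = 5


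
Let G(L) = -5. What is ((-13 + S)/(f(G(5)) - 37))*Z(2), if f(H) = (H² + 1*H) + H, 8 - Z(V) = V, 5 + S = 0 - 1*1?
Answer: 57/11 ≈ 5.1818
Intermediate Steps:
S = -6 (S = -5 + (0 - 1*1) = -5 + (0 - 1) = -5 - 1 = -6)
Z(V) = 8 - V
f(H) = H² + 2*H (f(H) = (H² + H) + H = (H + H²) + H = H² + 2*H)
((-13 + S)/(f(G(5)) - 37))*Z(2) = ((-13 - 6)/(-5*(2 - 5) - 37))*(8 - 1*2) = (-19/(-5*(-3) - 37))*(8 - 2) = -19/(15 - 37)*6 = -19/(-22)*6 = -19*(-1/22)*6 = (19/22)*6 = 57/11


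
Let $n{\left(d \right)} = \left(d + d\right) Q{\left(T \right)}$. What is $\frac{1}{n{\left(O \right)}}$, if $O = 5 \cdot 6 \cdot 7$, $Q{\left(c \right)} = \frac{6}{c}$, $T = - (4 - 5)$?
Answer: $\frac{1}{2520} \approx 0.00039683$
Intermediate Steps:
$T = 1$ ($T = \left(-1\right) \left(-1\right) = 1$)
$O = 210$ ($O = 30 \cdot 7 = 210$)
$n{\left(d \right)} = 12 d$ ($n{\left(d \right)} = \left(d + d\right) \frac{6}{1} = 2 d 6 \cdot 1 = 2 d 6 = 12 d$)
$\frac{1}{n{\left(O \right)}} = \frac{1}{12 \cdot 210} = \frac{1}{2520}$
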